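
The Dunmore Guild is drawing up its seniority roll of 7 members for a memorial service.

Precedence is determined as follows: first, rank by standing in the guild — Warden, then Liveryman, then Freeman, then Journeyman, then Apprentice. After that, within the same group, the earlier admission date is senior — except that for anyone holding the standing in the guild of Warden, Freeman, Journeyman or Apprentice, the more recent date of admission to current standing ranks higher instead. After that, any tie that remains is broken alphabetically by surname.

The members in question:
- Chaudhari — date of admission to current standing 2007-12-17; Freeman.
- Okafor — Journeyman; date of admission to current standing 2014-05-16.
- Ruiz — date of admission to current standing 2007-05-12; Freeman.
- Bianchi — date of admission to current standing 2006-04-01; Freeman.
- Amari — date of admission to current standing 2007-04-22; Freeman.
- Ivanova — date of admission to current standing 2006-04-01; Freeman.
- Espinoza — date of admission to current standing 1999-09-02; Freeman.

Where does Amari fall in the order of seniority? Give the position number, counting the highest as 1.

3

By standing in the guild: Chaudhari, Ruiz, Amari, Bianchi, Ivanova and Espinoza (Freeman); then Okafor (Journeyman).
Among Chaudhari, Ruiz, Amari, Bianchi, Ivanova and Espinoza, by date of admission to current standing (later first) (reversed rule for this group): Chaudhari (2007-12-17) before Ruiz (2007-05-12) before Amari (2007-04-22) before Bianchi and Ivanova (2006-04-01) before Espinoza (1999-09-02).
Among Bianchi and Ivanova, alphabetically by surname: Bianchi before Ivanova.
Order: Chaudhari, Ruiz, Amari, Bianchi, Ivanova, Espinoza, Okafor. So position 3.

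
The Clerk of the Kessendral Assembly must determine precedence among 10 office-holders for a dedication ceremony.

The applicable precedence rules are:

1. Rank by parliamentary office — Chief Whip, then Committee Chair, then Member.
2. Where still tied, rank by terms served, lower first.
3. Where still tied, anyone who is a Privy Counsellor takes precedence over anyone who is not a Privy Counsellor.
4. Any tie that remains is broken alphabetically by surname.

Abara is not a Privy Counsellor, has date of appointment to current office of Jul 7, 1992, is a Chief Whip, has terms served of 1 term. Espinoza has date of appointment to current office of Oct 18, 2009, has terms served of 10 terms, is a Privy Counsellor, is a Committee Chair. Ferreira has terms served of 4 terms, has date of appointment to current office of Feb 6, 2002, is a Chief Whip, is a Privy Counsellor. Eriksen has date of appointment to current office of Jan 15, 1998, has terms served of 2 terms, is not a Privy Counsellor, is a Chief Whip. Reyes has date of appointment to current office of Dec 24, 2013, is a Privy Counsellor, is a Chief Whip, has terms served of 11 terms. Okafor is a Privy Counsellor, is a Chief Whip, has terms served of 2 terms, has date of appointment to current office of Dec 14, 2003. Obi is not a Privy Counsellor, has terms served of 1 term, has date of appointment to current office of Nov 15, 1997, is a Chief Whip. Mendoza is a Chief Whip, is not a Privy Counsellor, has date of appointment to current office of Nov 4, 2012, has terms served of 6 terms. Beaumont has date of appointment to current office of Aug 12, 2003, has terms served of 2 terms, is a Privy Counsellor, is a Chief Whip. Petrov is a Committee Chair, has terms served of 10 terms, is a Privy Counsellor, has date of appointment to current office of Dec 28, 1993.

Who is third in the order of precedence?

By parliamentary office: Abara, Obi, Beaumont, Okafor, Eriksen, Ferreira, Mendoza and Reyes (Chief Whip); then Espinoza and Petrov (Committee Chair).
Among Abara, Obi, Beaumont, Okafor, Eriksen, Ferreira, Mendoza and Reyes, by terms served (lower first): Abara and Obi (1 term) before Beaumont, Okafor and Eriksen (2 terms) before Ferreira (4 terms) before Mendoza (6 terms) before Reyes (11 terms).
Abara and Obi are each not a Privy Counsellor, so the next rule applies.
Among Abara and Obi, alphabetically by surname: Abara before Obi.
Among Beaumont, Okafor and Eriksen, a Privy Counsellor before not a Privy Counsellor: Beaumont and Okafor (a Privy Counsellor) before Eriksen (not a Privy Counsellor).
Among Beaumont and Okafor, alphabetically by surname: Beaumont before Okafor.
Espinoza and Petrov both have terms served 10 terms, so the next rule applies.
Espinoza and Petrov are each a Privy Counsellor, so the next rule applies.
Among Espinoza and Petrov, alphabetically by surname: Espinoza before Petrov.
Order: Abara, Obi, Beaumont, Okafor, Eriksen, Ferreira, Mendoza, Reyes, Espinoza, Petrov.

Beaumont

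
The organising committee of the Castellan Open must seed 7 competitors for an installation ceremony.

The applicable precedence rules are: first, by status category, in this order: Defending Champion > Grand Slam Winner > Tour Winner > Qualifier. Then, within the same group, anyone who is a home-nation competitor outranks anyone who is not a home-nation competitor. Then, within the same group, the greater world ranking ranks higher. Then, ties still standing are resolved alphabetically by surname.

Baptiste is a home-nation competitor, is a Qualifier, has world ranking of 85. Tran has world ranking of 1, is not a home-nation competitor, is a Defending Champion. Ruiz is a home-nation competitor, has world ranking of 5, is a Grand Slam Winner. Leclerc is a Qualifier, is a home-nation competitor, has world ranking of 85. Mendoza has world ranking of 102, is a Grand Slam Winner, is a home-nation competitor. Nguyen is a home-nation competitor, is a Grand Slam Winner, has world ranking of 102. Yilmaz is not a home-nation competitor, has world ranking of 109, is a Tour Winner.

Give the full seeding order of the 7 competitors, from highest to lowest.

Tran, Mendoza, Nguyen, Ruiz, Yilmaz, Baptiste, Leclerc

By status category: Tran (Defending Champion); then Mendoza, Nguyen and Ruiz (Grand Slam Winner); then Yilmaz (Tour Winner); then Baptiste and Leclerc (Qualifier).
Mendoza, Nguyen and Ruiz are each a home-nation competitor, so the next rule applies.
Among Mendoza, Nguyen and Ruiz, by world ranking (higher first): Mendoza and Nguyen (102) before Ruiz (5).
Among Mendoza and Nguyen, alphabetically by surname: Mendoza before Nguyen.
Baptiste and Leclerc are each a home-nation competitor, so the next rule applies.
Baptiste and Leclerc both have world ranking 85, so the next rule applies.
Among Baptiste and Leclerc, alphabetically by surname: Baptiste before Leclerc.
Full order: Tran, Mendoza, Nguyen, Ruiz, Yilmaz, Baptiste, Leclerc.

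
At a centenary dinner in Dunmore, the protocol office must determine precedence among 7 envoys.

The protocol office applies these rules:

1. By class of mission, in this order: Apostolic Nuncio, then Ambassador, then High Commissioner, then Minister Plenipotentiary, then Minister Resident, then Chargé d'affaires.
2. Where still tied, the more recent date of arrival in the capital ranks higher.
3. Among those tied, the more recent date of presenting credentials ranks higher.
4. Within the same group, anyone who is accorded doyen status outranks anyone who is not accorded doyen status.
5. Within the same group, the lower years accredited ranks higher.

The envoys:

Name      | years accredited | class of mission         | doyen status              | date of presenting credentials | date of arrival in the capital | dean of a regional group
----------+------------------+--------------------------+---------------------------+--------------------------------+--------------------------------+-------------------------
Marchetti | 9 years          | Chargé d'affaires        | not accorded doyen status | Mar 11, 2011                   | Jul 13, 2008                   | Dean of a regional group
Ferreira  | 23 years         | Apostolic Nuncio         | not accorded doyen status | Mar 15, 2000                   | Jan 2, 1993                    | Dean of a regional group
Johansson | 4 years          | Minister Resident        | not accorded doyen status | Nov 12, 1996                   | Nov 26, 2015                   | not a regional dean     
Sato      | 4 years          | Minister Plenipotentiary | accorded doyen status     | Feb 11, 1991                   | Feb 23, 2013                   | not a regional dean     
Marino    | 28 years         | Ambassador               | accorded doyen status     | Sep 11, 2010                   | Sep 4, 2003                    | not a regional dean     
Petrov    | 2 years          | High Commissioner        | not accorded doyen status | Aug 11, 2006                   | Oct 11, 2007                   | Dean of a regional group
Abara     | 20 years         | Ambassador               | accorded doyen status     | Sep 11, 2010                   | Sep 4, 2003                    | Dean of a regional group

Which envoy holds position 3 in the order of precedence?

Marino

By class of mission: Ferreira (Apostolic Nuncio); then Abara and Marino (Ambassador); then Petrov (High Commissioner); then Sato (Minister Plenipotentiary); then Johansson (Minister Resident); then Marchetti (Chargé d'affaires).
Abara and Marino both have date of arrival in the capital Sep 4, 2003, so the next rule applies.
Abara and Marino both have date of presenting credentials Sep 11, 2010, so the next rule applies.
Abara and Marino are each accorded doyen status, so the next rule applies.
Among Abara and Marino, by years accredited (lower first): Abara (20 years) before Marino (28 years).
Order: Ferreira, Abara, Marino, Petrov, Sato, Johansson, Marchetti.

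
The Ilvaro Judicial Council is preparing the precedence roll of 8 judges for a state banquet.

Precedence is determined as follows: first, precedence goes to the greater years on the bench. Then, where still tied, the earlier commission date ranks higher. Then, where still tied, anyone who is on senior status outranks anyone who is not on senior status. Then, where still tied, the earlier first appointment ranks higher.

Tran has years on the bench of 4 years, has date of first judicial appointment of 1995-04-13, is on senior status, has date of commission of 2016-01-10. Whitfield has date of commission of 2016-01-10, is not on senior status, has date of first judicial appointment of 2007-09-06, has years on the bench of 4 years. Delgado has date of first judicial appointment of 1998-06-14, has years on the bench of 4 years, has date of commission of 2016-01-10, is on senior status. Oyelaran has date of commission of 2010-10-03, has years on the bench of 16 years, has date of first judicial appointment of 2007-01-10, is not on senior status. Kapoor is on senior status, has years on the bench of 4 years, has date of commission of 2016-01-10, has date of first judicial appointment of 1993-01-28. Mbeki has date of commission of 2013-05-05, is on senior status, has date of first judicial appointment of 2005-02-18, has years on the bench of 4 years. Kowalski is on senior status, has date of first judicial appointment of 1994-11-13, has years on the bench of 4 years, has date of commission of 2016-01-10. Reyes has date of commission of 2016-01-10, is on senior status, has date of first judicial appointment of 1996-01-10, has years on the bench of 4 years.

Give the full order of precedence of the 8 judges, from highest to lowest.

By years on the bench (higher first): Oyelaran (16 years); then Mbeki, Kapoor, Kowalski, Tran, Reyes, Delgado and Whitfield (each 4 years).
Among Mbeki, Kapoor, Kowalski, Tran, Reyes, Delgado and Whitfield, by date of commission (earlier first): Mbeki (2013-05-05) before Kapoor, Kowalski, Tran, Reyes, Delgado and Whitfield (2016-01-10).
Among Kapoor, Kowalski, Tran, Reyes, Delgado and Whitfield, on senior status before not on senior status: Kapoor, Kowalski, Tran, Reyes and Delgado (on senior status) before Whitfield (not on senior status).
Among Kapoor, Kowalski, Tran, Reyes and Delgado, by date of first judicial appointment (earlier first): Kapoor (1993-01-28) before Kowalski (1994-11-13) before Tran (1995-04-13) before Reyes (1996-01-10) before Delgado (1998-06-14).
Full order: Oyelaran, Mbeki, Kapoor, Kowalski, Tran, Reyes, Delgado, Whitfield.

Oyelaran, Mbeki, Kapoor, Kowalski, Tran, Reyes, Delgado, Whitfield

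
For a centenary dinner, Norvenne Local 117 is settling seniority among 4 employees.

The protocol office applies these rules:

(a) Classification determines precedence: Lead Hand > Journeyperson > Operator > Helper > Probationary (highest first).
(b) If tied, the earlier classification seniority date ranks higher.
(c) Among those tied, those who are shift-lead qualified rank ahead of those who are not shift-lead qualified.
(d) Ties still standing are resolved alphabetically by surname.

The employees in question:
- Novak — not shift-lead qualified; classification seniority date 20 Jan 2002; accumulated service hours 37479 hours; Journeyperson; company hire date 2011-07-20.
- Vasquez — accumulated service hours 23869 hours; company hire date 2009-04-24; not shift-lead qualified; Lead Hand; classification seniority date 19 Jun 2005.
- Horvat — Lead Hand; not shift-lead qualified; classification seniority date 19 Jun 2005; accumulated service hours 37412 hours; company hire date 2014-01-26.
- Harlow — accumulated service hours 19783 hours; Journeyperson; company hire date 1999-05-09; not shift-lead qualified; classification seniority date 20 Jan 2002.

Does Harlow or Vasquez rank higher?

Vasquez

By classification: Horvat and Vasquez (Lead Hand); then Harlow and Novak (Journeyperson).
Horvat and Vasquez both have classification seniority date 19 Jun 2005, so the next rule applies.
Horvat and Vasquez are each not shift-lead qualified, so the next rule applies.
Among Horvat and Vasquez, alphabetically by surname: Horvat before Vasquez.
Harlow and Novak both have classification seniority date 20 Jan 2002, so the next rule applies.
Harlow and Novak are each not shift-lead qualified, so the next rule applies.
Among Harlow and Novak, alphabetically by surname: Harlow before Novak.
So Vasquez takes precedence.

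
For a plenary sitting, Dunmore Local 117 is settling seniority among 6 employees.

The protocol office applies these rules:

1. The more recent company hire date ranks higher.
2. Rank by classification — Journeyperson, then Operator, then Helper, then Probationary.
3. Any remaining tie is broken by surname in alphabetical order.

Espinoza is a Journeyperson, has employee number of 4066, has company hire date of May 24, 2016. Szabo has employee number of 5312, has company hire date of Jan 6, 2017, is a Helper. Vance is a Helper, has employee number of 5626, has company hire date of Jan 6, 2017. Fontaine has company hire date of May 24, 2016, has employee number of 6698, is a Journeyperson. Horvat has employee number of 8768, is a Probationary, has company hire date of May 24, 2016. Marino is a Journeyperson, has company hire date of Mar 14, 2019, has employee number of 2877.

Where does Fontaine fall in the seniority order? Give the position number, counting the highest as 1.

5

By company hire date (later first): Marino (Mar 14, 2019); then Szabo and Vance (both Jan 6, 2017); then Espinoza, Fontaine and Horvat (each May 24, 2016).
Szabo and Vance are each Helper, so the next rule applies.
Among Szabo and Vance, alphabetically by surname: Szabo before Vance.
Among Espinoza, Fontaine and Horvat, by classification: Espinoza and Fontaine (Journeyperson) before Horvat (Probationary).
Among Espinoza and Fontaine, alphabetically by surname: Espinoza before Fontaine.
Order: Marino, Szabo, Vance, Espinoza, Fontaine, Horvat. So position 5.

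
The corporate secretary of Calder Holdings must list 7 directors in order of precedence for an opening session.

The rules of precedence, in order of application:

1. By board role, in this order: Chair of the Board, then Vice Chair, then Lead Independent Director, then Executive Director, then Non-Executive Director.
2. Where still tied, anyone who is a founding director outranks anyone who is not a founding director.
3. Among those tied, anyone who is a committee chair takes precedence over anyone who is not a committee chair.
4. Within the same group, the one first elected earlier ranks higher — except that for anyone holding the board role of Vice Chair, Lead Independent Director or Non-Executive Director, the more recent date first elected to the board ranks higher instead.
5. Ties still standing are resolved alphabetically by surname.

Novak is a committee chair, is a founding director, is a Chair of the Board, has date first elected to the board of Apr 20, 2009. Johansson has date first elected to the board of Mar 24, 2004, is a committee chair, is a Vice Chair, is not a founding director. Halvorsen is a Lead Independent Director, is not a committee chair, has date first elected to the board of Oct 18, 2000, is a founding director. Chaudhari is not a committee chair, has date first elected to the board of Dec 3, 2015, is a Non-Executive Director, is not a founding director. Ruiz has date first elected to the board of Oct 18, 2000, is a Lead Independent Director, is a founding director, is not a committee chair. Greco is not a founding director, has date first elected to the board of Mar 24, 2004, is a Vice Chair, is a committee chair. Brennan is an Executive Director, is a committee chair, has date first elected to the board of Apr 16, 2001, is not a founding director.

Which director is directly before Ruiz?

Halvorsen

By board role: Novak (Chair of the Board); then Greco and Johansson (Vice Chair); then Halvorsen and Ruiz (Lead Independent Director); then Brennan (Executive Director); then Chaudhari (Non-Executive Director).
Greco and Johansson are each not a founding director, so the next rule applies.
Greco and Johansson are each a committee chair, so the next rule applies.
Greco and Johansson both have date first elected to the board Mar 24, 2004, so the next rule applies.
Among Greco and Johansson, alphabetically by surname: Greco before Johansson.
Halvorsen and Ruiz are each a founding director, so the next rule applies.
Halvorsen and Ruiz are each not a committee chair, so the next rule applies.
Halvorsen and Ruiz both have date first elected to the board Oct 18, 2000, so the next rule applies.
Among Halvorsen and Ruiz, alphabetically by surname: Halvorsen before Ruiz.
Order: Novak, Greco, Johansson, Halvorsen, Ruiz, Brennan, Chaudhari.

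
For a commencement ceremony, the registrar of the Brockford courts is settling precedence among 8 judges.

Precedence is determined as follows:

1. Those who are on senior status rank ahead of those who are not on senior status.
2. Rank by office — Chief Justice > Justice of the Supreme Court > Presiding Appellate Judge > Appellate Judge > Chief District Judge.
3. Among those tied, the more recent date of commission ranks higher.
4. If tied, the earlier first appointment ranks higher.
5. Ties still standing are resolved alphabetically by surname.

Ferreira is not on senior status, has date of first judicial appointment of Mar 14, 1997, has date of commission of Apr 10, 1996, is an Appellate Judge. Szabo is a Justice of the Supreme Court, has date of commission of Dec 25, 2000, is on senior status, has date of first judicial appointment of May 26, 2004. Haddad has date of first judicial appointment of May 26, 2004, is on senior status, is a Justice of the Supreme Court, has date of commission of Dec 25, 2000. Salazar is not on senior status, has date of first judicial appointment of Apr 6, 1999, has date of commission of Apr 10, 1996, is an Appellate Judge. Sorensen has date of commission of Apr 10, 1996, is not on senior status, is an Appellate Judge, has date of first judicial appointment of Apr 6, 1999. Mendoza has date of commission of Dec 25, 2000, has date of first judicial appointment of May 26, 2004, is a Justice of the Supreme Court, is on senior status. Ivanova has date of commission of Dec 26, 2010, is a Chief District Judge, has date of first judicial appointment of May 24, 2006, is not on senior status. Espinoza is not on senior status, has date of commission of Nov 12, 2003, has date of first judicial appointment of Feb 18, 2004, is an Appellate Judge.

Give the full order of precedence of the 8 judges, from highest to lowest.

Haddad, Mendoza, Szabo, Espinoza, Ferreira, Salazar, Sorensen, Ivanova

By the first rule: Haddad, Mendoza and Szabo (each on senior status); then Espinoza, Ferreira, Salazar, Sorensen and Ivanova (each not on senior status).
Haddad, Mendoza and Szabo are each Justice of the Supreme Court, so the next rule applies.
Haddad, Mendoza and Szabo all have date of commission Dec 25, 2000, so the next rule applies.
Haddad, Mendoza and Szabo all have date of first judicial appointment May 26, 2004, so the next rule applies.
Among Haddad, Mendoza and Szabo, alphabetically by surname: Haddad before Mendoza before Szabo.
Among Espinoza, Ferreira, Salazar, Sorensen and Ivanova, by office: Espinoza, Ferreira, Salazar and Sorensen (Appellate Judge) before Ivanova (Chief District Judge).
Among Espinoza, Ferreira, Salazar and Sorensen, by date of commission (later first): Espinoza (Nov 12, 2003) before Ferreira, Salazar and Sorensen (Apr 10, 1996).
Among Ferreira, Salazar and Sorensen, by date of first judicial appointment (earlier first): Ferreira (Mar 14, 1997) before Salazar and Sorensen (Apr 6, 1999).
Among Salazar and Sorensen, alphabetically by surname: Salazar before Sorensen.
Full order: Haddad, Mendoza, Szabo, Espinoza, Ferreira, Salazar, Sorensen, Ivanova.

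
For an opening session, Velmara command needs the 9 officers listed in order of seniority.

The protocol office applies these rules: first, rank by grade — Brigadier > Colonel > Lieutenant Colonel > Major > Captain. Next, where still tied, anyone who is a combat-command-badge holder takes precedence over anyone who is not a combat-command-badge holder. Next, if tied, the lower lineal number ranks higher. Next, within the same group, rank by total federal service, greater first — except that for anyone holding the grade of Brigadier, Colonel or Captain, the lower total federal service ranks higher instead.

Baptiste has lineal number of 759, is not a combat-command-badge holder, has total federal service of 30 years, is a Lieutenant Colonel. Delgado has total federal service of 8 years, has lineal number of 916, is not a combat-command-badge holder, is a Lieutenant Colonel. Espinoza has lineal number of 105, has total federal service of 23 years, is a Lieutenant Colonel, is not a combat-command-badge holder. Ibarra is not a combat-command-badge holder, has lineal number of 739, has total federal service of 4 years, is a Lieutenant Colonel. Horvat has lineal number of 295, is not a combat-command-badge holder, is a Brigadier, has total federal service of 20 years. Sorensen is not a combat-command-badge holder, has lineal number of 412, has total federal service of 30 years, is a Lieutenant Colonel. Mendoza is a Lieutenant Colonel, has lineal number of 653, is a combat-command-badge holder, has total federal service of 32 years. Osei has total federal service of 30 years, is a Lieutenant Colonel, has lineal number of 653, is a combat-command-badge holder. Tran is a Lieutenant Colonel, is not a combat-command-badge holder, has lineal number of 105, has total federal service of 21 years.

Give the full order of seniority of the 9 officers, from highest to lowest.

Horvat, Mendoza, Osei, Espinoza, Tran, Sorensen, Ibarra, Baptiste, Delgado

By grade: Horvat (Brigadier); then Mendoza, Osei, Espinoza, Tran, Sorensen, Ibarra, Baptiste and Delgado (Lieutenant Colonel).
Among Mendoza, Osei, Espinoza, Tran, Sorensen, Ibarra, Baptiste and Delgado, a combat-command-badge holder before not a combat-command-badge holder: Mendoza and Osei (a combat-command-badge holder) before Espinoza, Tran, Sorensen, Ibarra, Baptiste and Delgado (not a combat-command-badge holder).
Mendoza and Osei both have lineal number 653, so the next rule applies.
Among Mendoza and Osei, by total federal service (higher first): Mendoza (32 years) before Osei (30 years).
Among Espinoza, Tran, Sorensen, Ibarra, Baptiste and Delgado, by lineal number (lower first): Espinoza and Tran (105) before Sorensen (412) before Ibarra (739) before Baptiste (759) before Delgado (916).
Among Espinoza and Tran, by total federal service (higher first): Espinoza (23 years) before Tran (21 years).
Full order: Horvat, Mendoza, Osei, Espinoza, Tran, Sorensen, Ibarra, Baptiste, Delgado.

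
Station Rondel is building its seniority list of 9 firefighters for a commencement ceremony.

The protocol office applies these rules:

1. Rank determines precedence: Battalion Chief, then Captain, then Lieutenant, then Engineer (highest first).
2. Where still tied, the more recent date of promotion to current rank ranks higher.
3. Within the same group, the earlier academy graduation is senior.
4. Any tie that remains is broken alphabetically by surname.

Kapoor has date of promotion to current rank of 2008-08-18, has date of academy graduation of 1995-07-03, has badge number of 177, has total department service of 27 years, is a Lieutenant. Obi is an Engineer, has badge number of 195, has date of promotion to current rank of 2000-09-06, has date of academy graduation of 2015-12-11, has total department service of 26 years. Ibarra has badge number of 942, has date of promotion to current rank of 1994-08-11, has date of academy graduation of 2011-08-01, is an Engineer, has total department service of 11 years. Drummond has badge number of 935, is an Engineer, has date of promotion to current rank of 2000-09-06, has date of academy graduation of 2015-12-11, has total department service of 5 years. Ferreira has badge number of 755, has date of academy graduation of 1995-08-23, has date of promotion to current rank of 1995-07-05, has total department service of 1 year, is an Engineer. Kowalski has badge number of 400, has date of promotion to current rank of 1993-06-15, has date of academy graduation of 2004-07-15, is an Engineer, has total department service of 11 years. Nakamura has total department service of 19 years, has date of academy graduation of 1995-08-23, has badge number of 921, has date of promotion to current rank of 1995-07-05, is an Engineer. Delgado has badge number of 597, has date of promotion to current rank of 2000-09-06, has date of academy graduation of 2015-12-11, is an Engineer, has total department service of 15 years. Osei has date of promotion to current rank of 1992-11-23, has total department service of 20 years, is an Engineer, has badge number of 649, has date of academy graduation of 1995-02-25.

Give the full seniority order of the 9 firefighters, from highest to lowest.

By rank: Kapoor (Lieutenant); then Delgado, Drummond, Obi, Ferreira, Nakamura, Ibarra, Kowalski and Osei (Engineer).
Among Delgado, Drummond, Obi, Ferreira, Nakamura, Ibarra, Kowalski and Osei, by date of promotion to current rank (later first): Delgado, Drummond and Obi (2000-09-06) before Ferreira and Nakamura (1995-07-05) before Ibarra (1994-08-11) before Kowalski (1993-06-15) before Osei (1992-11-23).
Delgado, Drummond and Obi all have date of academy graduation 2015-12-11, so the next rule applies.
Among Delgado, Drummond and Obi, alphabetically by surname: Delgado before Drummond before Obi.
Ferreira and Nakamura both have date of academy graduation 1995-08-23, so the next rule applies.
Among Ferreira and Nakamura, alphabetically by surname: Ferreira before Nakamura.
Full order: Kapoor, Delgado, Drummond, Obi, Ferreira, Nakamura, Ibarra, Kowalski, Osei.

Kapoor, Delgado, Drummond, Obi, Ferreira, Nakamura, Ibarra, Kowalski, Osei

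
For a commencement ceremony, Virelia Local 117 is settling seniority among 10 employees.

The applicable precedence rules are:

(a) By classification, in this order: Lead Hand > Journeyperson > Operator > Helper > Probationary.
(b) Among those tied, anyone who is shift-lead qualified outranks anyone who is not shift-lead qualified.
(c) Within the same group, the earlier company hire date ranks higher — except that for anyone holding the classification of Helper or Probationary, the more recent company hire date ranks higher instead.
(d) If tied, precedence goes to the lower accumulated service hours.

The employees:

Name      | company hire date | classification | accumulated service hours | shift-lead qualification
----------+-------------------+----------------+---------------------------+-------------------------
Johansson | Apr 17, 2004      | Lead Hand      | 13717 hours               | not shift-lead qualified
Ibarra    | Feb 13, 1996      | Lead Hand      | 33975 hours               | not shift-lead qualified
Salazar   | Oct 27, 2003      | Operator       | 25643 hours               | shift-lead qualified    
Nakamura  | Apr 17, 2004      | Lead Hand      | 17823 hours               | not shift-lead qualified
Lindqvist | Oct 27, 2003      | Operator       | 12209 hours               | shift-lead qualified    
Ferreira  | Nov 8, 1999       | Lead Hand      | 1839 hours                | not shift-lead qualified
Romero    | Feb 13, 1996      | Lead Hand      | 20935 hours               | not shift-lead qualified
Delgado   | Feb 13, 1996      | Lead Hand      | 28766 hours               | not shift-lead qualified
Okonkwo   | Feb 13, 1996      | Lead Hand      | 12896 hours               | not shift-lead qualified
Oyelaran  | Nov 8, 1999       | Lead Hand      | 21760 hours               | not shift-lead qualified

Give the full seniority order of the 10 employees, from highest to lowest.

Okonkwo, Romero, Delgado, Ibarra, Ferreira, Oyelaran, Johansson, Nakamura, Lindqvist, Salazar

By classification: Okonkwo, Romero, Delgado, Ibarra, Ferreira, Oyelaran, Johansson and Nakamura (Lead Hand); then Lindqvist and Salazar (Operator).
Okonkwo, Romero, Delgado, Ibarra, Ferreira, Oyelaran, Johansson and Nakamura are each not shift-lead qualified, so the next rule applies.
Among Okonkwo, Romero, Delgado, Ibarra, Ferreira, Oyelaran, Johansson and Nakamura, by company hire date (earlier first): Okonkwo, Romero, Delgado and Ibarra (Feb 13, 1996) before Ferreira and Oyelaran (Nov 8, 1999) before Johansson and Nakamura (Apr 17, 2004).
Among Okonkwo, Romero, Delgado and Ibarra, by accumulated service hours (lower first): Okonkwo (12896 hours) before Romero (20935 hours) before Delgado (28766 hours) before Ibarra (33975 hours).
Among Ferreira and Oyelaran, by accumulated service hours (lower first): Ferreira (1839 hours) before Oyelaran (21760 hours).
Among Johansson and Nakamura, by accumulated service hours (lower first): Johansson (13717 hours) before Nakamura (17823 hours).
Lindqvist and Salazar are each shift-lead qualified, so the next rule applies.
Lindqvist and Salazar both have company hire date Oct 27, 2003, so the next rule applies.
Among Lindqvist and Salazar, by accumulated service hours (lower first): Lindqvist (12209 hours) before Salazar (25643 hours).
Full order: Okonkwo, Romero, Delgado, Ibarra, Ferreira, Oyelaran, Johansson, Nakamura, Lindqvist, Salazar.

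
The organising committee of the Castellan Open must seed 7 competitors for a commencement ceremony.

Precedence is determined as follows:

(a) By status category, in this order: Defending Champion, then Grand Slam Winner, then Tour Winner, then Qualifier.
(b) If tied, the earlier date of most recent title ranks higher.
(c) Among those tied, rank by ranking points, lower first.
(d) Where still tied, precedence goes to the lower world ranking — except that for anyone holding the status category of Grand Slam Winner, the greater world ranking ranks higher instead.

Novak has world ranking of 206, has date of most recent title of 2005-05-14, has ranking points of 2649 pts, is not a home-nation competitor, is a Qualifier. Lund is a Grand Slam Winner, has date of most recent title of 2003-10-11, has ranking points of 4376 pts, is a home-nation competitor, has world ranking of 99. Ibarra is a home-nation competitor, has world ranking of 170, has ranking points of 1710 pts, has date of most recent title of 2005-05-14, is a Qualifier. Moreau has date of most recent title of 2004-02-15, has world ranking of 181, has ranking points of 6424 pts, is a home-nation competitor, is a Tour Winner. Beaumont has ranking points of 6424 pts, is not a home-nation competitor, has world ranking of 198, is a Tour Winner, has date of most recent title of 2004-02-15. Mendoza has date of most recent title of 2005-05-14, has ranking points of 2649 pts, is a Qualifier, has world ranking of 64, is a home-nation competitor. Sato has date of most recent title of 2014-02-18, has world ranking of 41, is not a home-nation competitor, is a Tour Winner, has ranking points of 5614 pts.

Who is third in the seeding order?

Beaumont

By status category: Lund (Grand Slam Winner); then Moreau, Beaumont and Sato (Tour Winner); then Ibarra, Mendoza and Novak (Qualifier).
Among Moreau, Beaumont and Sato, by date of most recent title (earlier first): Moreau and Beaumont (2004-02-15) before Sato (2014-02-18).
Moreau and Beaumont both have ranking points 6424 pts, so the next rule applies.
Among Moreau and Beaumont, by world ranking (lower first): Moreau (181) before Beaumont (198).
Ibarra, Mendoza and Novak all have date of most recent title 2005-05-14, so the next rule applies.
Among Ibarra, Mendoza and Novak, by ranking points (lower first): Ibarra (1710 pts) before Mendoza and Novak (2649 pts).
Among Mendoza and Novak, by world ranking (lower first): Mendoza (64) before Novak (206).
Order: Lund, Moreau, Beaumont, Sato, Ibarra, Mendoza, Novak.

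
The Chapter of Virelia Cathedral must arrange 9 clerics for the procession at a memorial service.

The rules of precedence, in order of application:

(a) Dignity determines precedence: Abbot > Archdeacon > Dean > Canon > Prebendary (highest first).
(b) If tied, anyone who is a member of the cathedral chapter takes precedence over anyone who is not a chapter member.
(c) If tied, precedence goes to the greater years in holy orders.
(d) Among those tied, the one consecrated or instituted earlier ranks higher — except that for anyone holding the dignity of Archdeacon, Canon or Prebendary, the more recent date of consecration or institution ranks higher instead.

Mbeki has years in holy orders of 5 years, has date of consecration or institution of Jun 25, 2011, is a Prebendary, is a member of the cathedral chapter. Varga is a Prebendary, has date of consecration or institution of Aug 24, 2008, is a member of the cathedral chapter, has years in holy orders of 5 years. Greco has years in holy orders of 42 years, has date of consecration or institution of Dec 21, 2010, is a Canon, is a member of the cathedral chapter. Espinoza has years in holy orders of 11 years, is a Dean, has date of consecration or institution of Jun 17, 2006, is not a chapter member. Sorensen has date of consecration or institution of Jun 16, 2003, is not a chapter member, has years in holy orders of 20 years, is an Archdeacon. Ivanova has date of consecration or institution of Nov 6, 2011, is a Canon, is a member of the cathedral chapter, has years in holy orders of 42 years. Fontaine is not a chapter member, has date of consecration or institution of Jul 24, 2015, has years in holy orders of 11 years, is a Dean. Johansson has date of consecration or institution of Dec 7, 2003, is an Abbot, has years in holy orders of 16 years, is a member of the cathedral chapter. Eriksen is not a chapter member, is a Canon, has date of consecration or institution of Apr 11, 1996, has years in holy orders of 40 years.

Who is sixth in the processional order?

Greco

By dignity: Johansson (Abbot); then Sorensen (Archdeacon); then Espinoza and Fontaine (Dean); then Ivanova, Greco and Eriksen (Canon); then Mbeki and Varga (Prebendary).
Espinoza and Fontaine are each not a chapter member, so the next rule applies.
Espinoza and Fontaine both have years in holy orders 11 years, so the next rule applies.
Among Espinoza and Fontaine, by date of consecration or institution (earlier first): Espinoza (Jun 17, 2006) before Fontaine (Jul 24, 2015).
Among Ivanova, Greco and Eriksen, a member of the cathedral chapter before not a chapter member: Ivanova and Greco (a member of the cathedral chapter) before Eriksen (not a chapter member).
Ivanova and Greco both have years in holy orders 42 years, so the next rule applies.
Among Ivanova and Greco, by date of consecration or institution (later first) (reversed rule for this group): Ivanova (Nov 6, 2011) before Greco (Dec 21, 2010).
Mbeki and Varga are each a member of the cathedral chapter, so the next rule applies.
Mbeki and Varga both have years in holy orders 5 years, so the next rule applies.
Among Mbeki and Varga, by date of consecration or institution (later first) (reversed rule for this group): Mbeki (Jun 25, 2011) before Varga (Aug 24, 2008).
Order: Johansson, Sorensen, Espinoza, Fontaine, Ivanova, Greco, Eriksen, Mbeki, Varga.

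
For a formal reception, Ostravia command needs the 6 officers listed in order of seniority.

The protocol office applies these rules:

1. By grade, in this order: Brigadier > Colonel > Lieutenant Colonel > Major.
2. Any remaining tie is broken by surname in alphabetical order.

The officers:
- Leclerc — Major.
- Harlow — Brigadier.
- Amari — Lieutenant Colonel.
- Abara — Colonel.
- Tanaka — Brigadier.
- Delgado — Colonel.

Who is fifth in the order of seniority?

By grade: Harlow and Tanaka (Brigadier); then Abara and Delgado (Colonel); then Amari (Lieutenant Colonel); then Leclerc (Major).
Among Harlow and Tanaka, alphabetically by surname: Harlow before Tanaka.
Among Abara and Delgado, alphabetically by surname: Abara before Delgado.
Order: Harlow, Tanaka, Abara, Delgado, Amari, Leclerc.

Amari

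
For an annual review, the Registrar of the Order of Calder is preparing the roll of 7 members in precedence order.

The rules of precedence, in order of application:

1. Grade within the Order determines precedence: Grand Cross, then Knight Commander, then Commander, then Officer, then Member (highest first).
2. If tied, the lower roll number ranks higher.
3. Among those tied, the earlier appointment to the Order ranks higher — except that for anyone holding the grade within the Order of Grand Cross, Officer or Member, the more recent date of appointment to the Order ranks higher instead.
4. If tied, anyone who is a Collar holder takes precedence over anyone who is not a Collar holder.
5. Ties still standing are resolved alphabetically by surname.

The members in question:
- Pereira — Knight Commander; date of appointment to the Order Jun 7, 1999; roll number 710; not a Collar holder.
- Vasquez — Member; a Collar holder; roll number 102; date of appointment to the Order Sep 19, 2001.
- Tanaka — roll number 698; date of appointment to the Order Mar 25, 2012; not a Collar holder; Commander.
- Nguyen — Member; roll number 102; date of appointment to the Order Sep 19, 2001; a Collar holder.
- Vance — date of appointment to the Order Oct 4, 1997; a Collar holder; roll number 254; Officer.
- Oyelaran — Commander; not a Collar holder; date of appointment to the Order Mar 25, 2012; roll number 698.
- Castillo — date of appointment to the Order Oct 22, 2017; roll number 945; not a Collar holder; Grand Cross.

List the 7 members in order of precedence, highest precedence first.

By grade within the Order: Castillo (Grand Cross); then Pereira (Knight Commander); then Oyelaran and Tanaka (Commander); then Vance (Officer); then Nguyen and Vasquez (Member).
Oyelaran and Tanaka both have roll number 698, so the next rule applies.
Oyelaran and Tanaka both have date of appointment to the Order Mar 25, 2012, so the next rule applies.
Oyelaran and Tanaka are each not a Collar holder, so the next rule applies.
Among Oyelaran and Tanaka, alphabetically by surname: Oyelaran before Tanaka.
Nguyen and Vasquez both have roll number 102, so the next rule applies.
Nguyen and Vasquez both have date of appointment to the Order Sep 19, 2001, so the next rule applies.
Nguyen and Vasquez are each a Collar holder, so the next rule applies.
Among Nguyen and Vasquez, alphabetically by surname: Nguyen before Vasquez.
Full order: Castillo, Pereira, Oyelaran, Tanaka, Vance, Nguyen, Vasquez.

Castillo, Pereira, Oyelaran, Tanaka, Vance, Nguyen, Vasquez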